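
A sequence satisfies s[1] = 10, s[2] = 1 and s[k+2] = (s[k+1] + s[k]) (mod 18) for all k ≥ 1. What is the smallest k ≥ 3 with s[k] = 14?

We have s[1] = 10; s[2] = 1; s[3] = 11; s[4] = 12; s[5] = 5; s[6] = 17; s[7] = 4; s[8] = 3; s[9] = 7; s[10] = 10; s[11] = 17; s[12] = 9; s[13] = 8; s[14] = 17; s[15] = 7; s[16] = 6; s[17] = 13; s[18] = 1; s[19] = 14; s[20] = 15; s[21] = 11; s[22] = 8; s[23] = 1; s[24] = 9; s[25] = 10; s[26] = 1.
Since (s[25], s[26]) = (s[1], s[2]) = (10, 1) (two consecutive terms determine the rest), the sequence is periodic with period 24.
The value 14 first appears (with k ≥ 3) at s[19].

19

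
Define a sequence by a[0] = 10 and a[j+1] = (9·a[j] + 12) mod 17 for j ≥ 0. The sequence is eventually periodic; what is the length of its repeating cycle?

a[0] = 10, a[1] = 0, a[2] = 12, a[3] = 1, a[4] = 4, a[5] = 14, a[6] = 2, a[7] = 13, a[8] = 10.
Since a[8] = a[0] = 10, the sequence is periodic with period 8.

8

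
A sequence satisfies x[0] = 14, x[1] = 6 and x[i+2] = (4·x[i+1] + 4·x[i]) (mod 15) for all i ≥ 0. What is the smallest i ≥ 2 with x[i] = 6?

13

Computing terms: x[0] = 14; x[1] = 6; x[2] = 5; x[3] = 14; x[4] = 1; x[5] = 0; x[6] = 4; x[7] = 1; x[8] = 5; x[9] = 9; x[10] = 11; x[11] = 5; x[12] = 4; x[13] = 6; x[14] = 10; x[15] = 4; x[16] = 11; x[17] = 0; x[18] = 14; x[19] = 11; x[20] = 10; x[21] = 9; x[22] = 1; x[23] = 10; x[24] = 14; x[25] = 6.
Since (x[24], x[25]) = (x[0], x[1]) = (14, 6) (two consecutive terms determine the rest), the sequence is periodic with period 24.
The value 6 first appears (with i ≥ 2) at x[13].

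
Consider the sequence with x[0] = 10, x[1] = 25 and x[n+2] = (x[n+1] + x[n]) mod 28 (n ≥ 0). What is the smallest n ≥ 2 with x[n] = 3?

Listing terms: x[0] = 10; x[1] = 25; x[2] = 7; x[3] = 4; x[4] = 11; x[5] = 15; x[6] = 26; x[7] = 13; x[8] = 11; x[9] = 24; x[10] = 7; x[11] = 3; x[12] = 10; x[13] = 13; x[14] = 23; x[15] = 8; x[16] = 3; x[17] = 11; x[18] = 14; x[19] = 25; x[20] = 11; x[21] = 8; x[22] = 19; x[23] = 27; x[24] = 18; x[25] = 17; x[26] = 7; x[27] = 24; x[28] = 3; x[29] = 27; x[30] = 2; x[31] = 1; x[32] = 3; x[33] = 4; x[34] = 7; x[35] = 11; x[36] = 18; x[37] = 1; x[38] = 19; x[39] = 20; x[40] = 11; x[41] = 3; x[42] = 14; x[43] = 17; x[44] = 3; x[45] = 20; x[46] = 23; x[47] = 15; x[48] = 10; x[49] = 25.
Since (x[48], x[49]) = (x[0], x[1]) = (10, 25) (two consecutive terms determine the rest), the sequence is periodic with period 48.
The value 3 first appears (with n ≥ 2) at x[11].

11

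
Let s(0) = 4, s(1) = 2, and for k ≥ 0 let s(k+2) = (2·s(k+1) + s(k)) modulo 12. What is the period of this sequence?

s(0) = 4,  s(1) = 2,  s(2) = 8,  s(3) = 6,  s(4) = 8,  s(5) = 10,  s(6) = 4,  s(7) = 6,  s(8) = 4,  s(9) = 2.
Since (s(8), s(9)) = (s(0), s(1)) = (4, 2) (two consecutive terms determine the rest), the sequence is periodic with period 8.

8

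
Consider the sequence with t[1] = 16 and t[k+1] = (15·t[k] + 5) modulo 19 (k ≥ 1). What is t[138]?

8

t[1] = 16, t[2] = 17, t[3] = 13, t[4] = 10, t[5] = 3, t[6] = 12, t[7] = 14, t[8] = 6, t[9] = 0, t[10] = 5, t[11] = 4, t[12] = 8, t[13] = 11, t[14] = 18, t[15] = 9, t[16] = 7, t[17] = 15, t[18] = 2, t[19] = 16.
Since t[19] = t[1] = 16, the sequence is periodic with period 18.
So t[138] = t[1 + ((138-1) mod 18)] = t[12] = 8.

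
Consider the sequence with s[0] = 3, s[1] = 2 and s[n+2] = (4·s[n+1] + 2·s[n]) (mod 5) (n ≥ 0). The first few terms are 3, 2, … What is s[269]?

2

s[0] = 3,  s[1] = 2,  s[2] = 4,  s[3] = 0,  s[4] = 3,  s[5] = 2.
Since (s[4], s[5]) = (s[0], s[1]) = (3, 2) (two consecutive terms determine the rest), the sequence is periodic with period 4.
(269 - 0) mod 4 = 1, so s[269] = s[1] = 2.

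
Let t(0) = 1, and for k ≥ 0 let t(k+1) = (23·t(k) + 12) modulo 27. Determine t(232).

4

Computing terms: t(0) = 1, t(1) = 8, t(2) = 7, t(3) = 11, t(4) = 22, t(5) = 5, t(6) = 19, t(7) = 17, t(8) = 25, t(9) = 20, t(10) = 13, t(11) = 14, t(12) = 10, t(13) = 26, t(14) = 16, t(15) = 2, t(16) = 4, t(17) = 23, t(18) = 1.
Since t(18) = t(0) = 1, the sequence is periodic with period 18.
(232 - 0) mod 18 = 16, so t(232) = t(16) = 4.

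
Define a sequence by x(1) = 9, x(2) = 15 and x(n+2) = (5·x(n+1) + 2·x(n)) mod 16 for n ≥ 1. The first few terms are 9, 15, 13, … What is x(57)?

Listing terms: x(1) = 9, x(2) = 15, x(3) = 13, x(4) = 15, x(5) = 5, x(6) = 7, x(7) = 13, x(8) = 15.
Since (x(7), x(8)) = (x(3), x(4)) = (13, 15) (two consecutive terms determine the rest), the sequence is eventually periodic: after a pre-period of length 2 it cycles with period 4.
For n ≥ 3, x(n) depends only on (n - 3) mod 4. (57 - 3) mod 4 = 2, so x(57) = x(5) = 5.

5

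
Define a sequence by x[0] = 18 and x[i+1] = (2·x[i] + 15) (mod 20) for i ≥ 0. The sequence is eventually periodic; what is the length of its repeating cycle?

4

x[0] = 18; x[1] = 11; x[2] = 17; x[3] = 9; x[4] = 13; x[5] = 1; x[6] = 17.
Since x[6] = x[2] = 17, the sequence is eventually periodic: after a pre-period of length 2 it cycles with period 4.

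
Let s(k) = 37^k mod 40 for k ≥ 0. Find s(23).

13

We have s(0) = 1,  s(1) = 37,  s(2) = 9,  s(3) = 13,  s(4) = 1.
The sequence repeats with period 4.
So s(23) = s(0 + ((23-0) mod 4)) = s(3) = 13.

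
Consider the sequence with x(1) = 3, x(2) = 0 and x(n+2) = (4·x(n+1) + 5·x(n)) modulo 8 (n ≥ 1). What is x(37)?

Listing terms: x(1) = 3, x(2) = 0, x(3) = 7, x(4) = 4, x(5) = 3, x(6) = 0.
The sequence repeats with period 4.
(37 - 1) mod 4 = 0, so x(37) = x(1) = 3.

3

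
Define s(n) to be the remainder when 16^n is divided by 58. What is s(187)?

52

s(1) = 16, s(2) = 24, s(3) = 36, s(4) = 54, s(5) = 52, s(6) = 20, s(7) = 30, s(8) = 16.
Since s(8) = s(1) = 16, the sequence is periodic with period 7.
(187 - 1) mod 7 = 4, so s(187) = s(5) = 52.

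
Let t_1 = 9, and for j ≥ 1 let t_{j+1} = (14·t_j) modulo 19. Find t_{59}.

1

Listing terms: t_1 = 9; t_2 = 12; t_3 = 16; t_4 = 15; t_5 = 1; t_6 = 14; t_7 = 6; t_8 = 8; t_9 = 17; t_{10} = 10; t_{11} = 7; t_{12} = 3; t_{13} = 4; t_{14} = 18; t_{15} = 5; t_{16} = 13; t_{17} = 11; t_{18} = 2; t_{19} = 9.
Since t_{19} = t_1 = 9, the sequence is periodic with period 18.
So t_{59} = t_{1 + ((59-1) mod 18)} = t_5 = 1.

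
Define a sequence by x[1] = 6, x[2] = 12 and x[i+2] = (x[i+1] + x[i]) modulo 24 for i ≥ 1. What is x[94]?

We have x[1] = 6, x[2] = 12, x[3] = 18, x[4] = 6, x[5] = 0, x[6] = 6, x[7] = 6, x[8] = 12.
The sequence repeats with period 6.
So x[94] = x[1 + ((94-1) mod 6)] = x[4] = 6.

6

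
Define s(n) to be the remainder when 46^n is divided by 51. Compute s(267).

40

Computing terms: s(0) = 1,  s(1) = 46,  s(2) = 25,  s(3) = 28,  s(4) = 13,  s(5) = 37,  s(6) = 19,  s(7) = 7,  s(8) = 16,  s(9) = 22,  s(10) = 43,  s(11) = 40,  s(12) = 4,  s(13) = 31,  s(14) = 49,  s(15) = 10,  s(16) = 1.
Since s(16) = s(0) = 1, the sequence is periodic with period 16.
(267 - 0) mod 16 = 11, so s(267) = s(11) = 40.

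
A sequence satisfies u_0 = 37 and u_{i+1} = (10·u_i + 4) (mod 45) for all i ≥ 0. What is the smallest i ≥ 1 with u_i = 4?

Computing terms: u_0 = 37, u_1 = 14, u_2 = 9, u_3 = 4, u_4 = 44, u_5 = 39, u_6 = 34, u_7 = 29, u_8 = 24, u_9 = 19, u_{10} = 14.
Since u_{10} = u_1 = 14, the sequence is eventually periodic: after a pre-period of length 1 it cycles with period 9.
The value 4 first appears (with i ≥ 1) at u_3.

3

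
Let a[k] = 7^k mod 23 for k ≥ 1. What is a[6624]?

Computing terms: a[1] = 7; a[2] = 3; a[3] = 21; a[4] = 9; a[5] = 17; a[6] = 4; a[7] = 5; a[8] = 12; a[9] = 15; a[10] = 13; a[11] = 22; a[12] = 16; a[13] = 20; a[14] = 2; a[15] = 14; a[16] = 6; a[17] = 19; a[18] = 18; a[19] = 11; a[20] = 8; a[21] = 10; a[22] = 1; a[23] = 7.
The sequence repeats with period 22.
(6624 - 1) mod 22 = 1, so a[6624] = a[2] = 3.

3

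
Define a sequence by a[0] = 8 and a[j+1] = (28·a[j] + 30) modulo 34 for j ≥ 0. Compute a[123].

We have a[0] = 8, a[1] = 16, a[2] = 2, a[3] = 18, a[4] = 24, a[5] = 22, a[6] = 0, a[7] = 30, a[8] = 20, a[9] = 12, a[10] = 26, a[11] = 10, a[12] = 4, a[13] = 6, a[14] = 28, a[15] = 32, a[16] = 8.
Since a[16] = a[0] = 8, the sequence is periodic with period 16.
So a[123] = a[0 + ((123-0) mod 16)] = a[11] = 10.

10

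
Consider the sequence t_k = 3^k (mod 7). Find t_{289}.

t_0 = 1; t_1 = 3; t_2 = 2; t_3 = 6; t_4 = 4; t_5 = 5; t_6 = 1.
Since t_6 = t_0 = 1, the sequence is periodic with period 6.
(289 - 0) mod 6 = 1, so t_{289} = t_1 = 3.

3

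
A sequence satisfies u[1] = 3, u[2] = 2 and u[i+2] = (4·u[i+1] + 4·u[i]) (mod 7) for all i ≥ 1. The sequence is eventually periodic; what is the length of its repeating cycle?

Computing terms: u[1] = 3,  u[2] = 2,  u[3] = 6,  u[4] = 4,  u[5] = 5,  u[6] = 1,  u[7] = 3,  u[8] = 2.
Since (u[7], u[8]) = (u[1], u[2]) = (3, 2) (two consecutive terms determine the rest), the sequence is periodic with period 6.

6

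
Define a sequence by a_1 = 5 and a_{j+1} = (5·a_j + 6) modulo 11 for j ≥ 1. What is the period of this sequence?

5

We have a_1 = 5,  a_2 = 9,  a_3 = 7,  a_4 = 8,  a_5 = 2,  a_6 = 5.
Since a_6 = a_1 = 5, the sequence is periodic with period 5.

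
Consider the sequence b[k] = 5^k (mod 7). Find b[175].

b[0] = 1,  b[1] = 5,  b[2] = 4,  b[3] = 6,  b[4] = 2,  b[5] = 3,  b[6] = 1.
Since b[6] = b[0] = 1, the sequence is periodic with period 6.
(175 - 0) mod 6 = 1, so b[175] = b[1] = 5.

5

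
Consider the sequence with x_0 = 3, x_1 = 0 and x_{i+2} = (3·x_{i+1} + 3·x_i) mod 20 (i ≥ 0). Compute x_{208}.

8

We have x_0 = 3,  x_1 = 0,  x_2 = 9,  x_3 = 7,  x_4 = 8,  x_5 = 5,  x_6 = 19,  x_7 = 12,  x_8 = 13,  x_9 = 15,  x_{10} = 4,  x_{11} = 17,  x_{12} = 3,  x_{13} = 0.
Since (x_{12}, x_{13}) = (x_0, x_1) = (3, 0) (two consecutive terms determine the rest), the sequence is periodic with period 12.
So x_{208} = x_{0 + ((208-0) mod 12)} = x_4 = 8.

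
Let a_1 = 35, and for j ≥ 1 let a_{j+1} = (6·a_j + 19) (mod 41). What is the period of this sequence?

a_1 = 35; a_2 = 24; a_3 = 40; a_4 = 13; a_5 = 15; a_6 = 27; a_7 = 17; a_8 = 39; a_9 = 7; a_{10} = 20; a_{11} = 16; a_{12} = 33; a_{13} = 12; a_{14} = 9; a_{15} = 32; a_{16} = 6; a_{17} = 14; a_{18} = 21; a_{19} = 22; a_{20} = 28; a_{21} = 23; a_{22} = 34; a_{23} = 18; a_{24} = 4; a_{25} = 2; a_{26} = 31; a_{27} = 0; a_{28} = 19; a_{29} = 10; a_{30} = 38; a_{31} = 1; a_{32} = 25; a_{33} = 5; a_{34} = 8; a_{35} = 26; a_{36} = 11; a_{37} = 3; a_{38} = 37; a_{39} = 36; a_{40} = 30; a_{41} = 35.
The sequence repeats with period 40.

40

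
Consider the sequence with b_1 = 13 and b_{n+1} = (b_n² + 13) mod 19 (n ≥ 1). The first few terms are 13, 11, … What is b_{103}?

1

Computing terms: b_1 = 13,  b_2 = 11,  b_3 = 1,  b_4 = 14,  b_5 = 0,  b_6 = 13.
Since b_6 = b_1 = 13, the sequence is periodic with period 5.
(103 - 1) mod 5 = 2, so b_{103} = b_3 = 1.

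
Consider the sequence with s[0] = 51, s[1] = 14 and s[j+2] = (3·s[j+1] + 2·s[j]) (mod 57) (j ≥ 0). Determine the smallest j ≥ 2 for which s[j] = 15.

4

Listing terms: s[0] = 51, s[1] = 14, s[2] = 30, s[3] = 4, s[4] = 15, s[5] = 53, s[6] = 18, s[7] = 46, s[8] = 3, s[9] = 44, s[10] = 24, s[11] = 46, s[12] = 15, s[13] = 23, s[14] = 42, s[15] = 1, s[16] = 30, s[17] = 35, s[18] = 51, s[19] = 52, s[20] = 30, s[21] = 23, s[22] = 15, s[23] = 34, s[24] = 18, s[25] = 8, s[26] = 3, s[27] = 25, s[28] = 24, s[29] = 8, s[30] = 15, s[31] = 4, s[32] = 42, s[33] = 20, s[34] = 30, s[35] = 16, s[36] = 51, s[37] = 14.
The sequence repeats with period 36.
The value 15 first appears (with j ≥ 2) at s[4].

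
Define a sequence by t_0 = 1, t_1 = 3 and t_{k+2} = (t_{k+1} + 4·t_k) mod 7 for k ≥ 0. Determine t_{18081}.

Listing terms: t_0 = 1, t_1 = 3, t_2 = 0, t_3 = 5, t_4 = 5, t_5 = 4, t_6 = 3, t_7 = 5, t_8 = 3, t_9 = 2, t_{10} = 0, t_{11} = 1, t_{12} = 1, t_{13} = 5, t_{14} = 2, t_{15} = 1, t_{16} = 2, t_{17} = 6, t_{18} = 0, t_{19} = 3, t_{20} = 3, t_{21} = 1, t_{22} = 6, t_{23} = 3, t_{24} = 6, t_{25} = 4, t_{26} = 0, t_{27} = 2, t_{28} = 2, t_{29} = 3, t_{30} = 4, t_{31} = 2, t_{32} = 4, t_{33} = 5, t_{34} = 0, t_{35} = 6, t_{36} = 6, t_{37} = 2, t_{38} = 5, t_{39} = 6, t_{40} = 5, t_{41} = 1, t_{42} = 0, t_{43} = 4, t_{44} = 4, t_{45} = 6, t_{46} = 1, t_{47} = 4, t_{48} = 1, t_{49} = 3.
The sequence repeats with period 48.
(18081 - 0) mod 48 = 33, so t_{18081} = t_{33} = 5.

5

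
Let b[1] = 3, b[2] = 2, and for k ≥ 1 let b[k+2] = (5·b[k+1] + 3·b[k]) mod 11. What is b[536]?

0

Listing terms: b[1] = 3, b[2] = 2, b[3] = 8, b[4] = 2, b[5] = 1, b[6] = 0, b[7] = 3, b[8] = 4, b[9] = 7, b[10] = 3, b[11] = 3, b[12] = 2.
Since (b[11], b[12]) = (b[1], b[2]) = (3, 2) (two consecutive terms determine the rest), the sequence is periodic with period 10.
So b[536] = b[1 + ((536-1) mod 10)] = b[6] = 0.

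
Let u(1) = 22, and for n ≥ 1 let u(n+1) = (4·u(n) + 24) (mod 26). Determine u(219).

4

Computing terms: u(1) = 22; u(2) = 8; u(3) = 4; u(4) = 14; u(5) = 2; u(6) = 6; u(7) = 22.
Since u(7) = u(1) = 22, the sequence is periodic with period 6.
(219 - 1) mod 6 = 2, so u(219) = u(3) = 4.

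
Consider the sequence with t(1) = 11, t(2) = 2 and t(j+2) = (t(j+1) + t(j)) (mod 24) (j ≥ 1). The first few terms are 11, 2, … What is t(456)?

15

We have t(1) = 11; t(2) = 2; t(3) = 13; t(4) = 15; t(5) = 4; t(6) = 19; t(7) = 23; t(8) = 18; t(9) = 17; t(10) = 11; t(11) = 4; t(12) = 15; t(13) = 19; t(14) = 10; t(15) = 5; t(16) = 15; t(17) = 20; t(18) = 11; t(19) = 7; t(20) = 18; t(21) = 1; t(22) = 19; t(23) = 20; t(24) = 15; t(25) = 11; t(26) = 2.
Since (t(25), t(26)) = (t(1), t(2)) = (11, 2) (two consecutive terms determine the rest), the sequence is periodic with period 24.
(456 - 1) mod 24 = 23, so t(456) = t(24) = 15.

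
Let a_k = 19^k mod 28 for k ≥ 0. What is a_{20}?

a_0 = 1,  a_1 = 19,  a_2 = 25,  a_3 = 27,  a_4 = 9,  a_5 = 3,  a_6 = 1.
The sequence repeats with period 6.
So a_{20} = a_{0 + ((20-0) mod 6)} = a_2 = 25.

25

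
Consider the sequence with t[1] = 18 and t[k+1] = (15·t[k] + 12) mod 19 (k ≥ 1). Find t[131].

6

We have t[1] = 18,  t[2] = 16,  t[3] = 5,  t[4] = 11,  t[5] = 6,  t[6] = 7,  t[7] = 3,  t[8] = 0,  t[9] = 12,  t[10] = 2,  t[11] = 4,  t[12] = 15,  t[13] = 9,  t[14] = 14,  t[15] = 13,  t[16] = 17,  t[17] = 1,  t[18] = 8,  t[19] = 18.
The sequence repeats with period 18.
So t[131] = t[1 + ((131-1) mod 18)] = t[5] = 6.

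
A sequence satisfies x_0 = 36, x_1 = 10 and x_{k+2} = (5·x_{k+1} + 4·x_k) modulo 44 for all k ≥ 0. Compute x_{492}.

10

We have x_0 = 36,  x_1 = 10,  x_2 = 18,  x_3 = 42,  x_4 = 18,  x_5 = 38,  x_6 = 42,  x_7 = 10,  x_8 = 42,  x_9 = 30,  x_{10} = 10,  x_{11} = 38,  x_{12} = 10,  x_{13} = 26,  x_{14} = 38,  x_{15} = 30,  x_{16} = 38,  x_{17} = 2,  x_{18} = 30,  x_{19} = 26,  x_{20} = 30,  x_{21} = 34,  x_{22} = 26,  x_{23} = 2,  x_{24} = 26,  x_{25} = 6,  x_{26} = 2,  x_{27} = 34,  x_{28} = 2,  x_{29} = 14,  x_{30} = 34,  x_{31} = 6,  x_{32} = 34,  x_{33} = 18,  x_{34} = 6,  x_{35} = 14,  x_{36} = 6,  x_{37} = 42,  x_{38} = 14,  x_{39} = 18,  x_{40} = 14,  x_{41} = 10,  x_{42} = 18.
Since (x_{41}, x_{42}) = (x_1, x_2) = (10, 18) (two consecutive terms determine the rest), the sequence is eventually periodic: after a pre-period of length 1 it cycles with period 40.
For k ≥ 1, x_k depends only on (k - 1) mod 40. (492 - 1) mod 40 = 11, so x_{492} = x_{12} = 10.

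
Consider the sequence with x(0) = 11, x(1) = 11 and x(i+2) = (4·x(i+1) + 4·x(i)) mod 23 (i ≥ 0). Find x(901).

9

We have x(0) = 11,  x(1) = 11,  x(2) = 19,  x(3) = 5,  x(4) = 4,  x(5) = 13,  x(6) = 22,  x(7) = 2,  x(8) = 4,  x(9) = 1,  x(10) = 20,  x(11) = 15,  x(12) = 2,  x(13) = 22,  x(14) = 4,  x(15) = 12,  x(16) = 18,  x(17) = 5,  x(18) = 0,  x(19) = 20,  x(20) = 11,  x(21) = 9,  x(22) = 11,  x(23) = 11.
Since (x(22), x(23)) = (x(0), x(1)) = (11, 11) (two consecutive terms determine the rest), the sequence is periodic with period 22.
So x(901) = x(0 + ((901-0) mod 22)) = x(21) = 9.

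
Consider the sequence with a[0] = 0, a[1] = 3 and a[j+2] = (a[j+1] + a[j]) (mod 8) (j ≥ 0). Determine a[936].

0

a[0] = 0,  a[1] = 3,  a[2] = 3,  a[3] = 6,  a[4] = 1,  a[5] = 7,  a[6] = 0,  a[7] = 7,  a[8] = 7,  a[9] = 6,  a[10] = 5,  a[11] = 3,  a[12] = 0,  a[13] = 3.
Since (a[12], a[13]) = (a[0], a[1]) = (0, 3) (two consecutive terms determine the rest), the sequence is periodic with period 12.
So a[936] = a[0 + ((936-0) mod 12)] = a[0] = 0.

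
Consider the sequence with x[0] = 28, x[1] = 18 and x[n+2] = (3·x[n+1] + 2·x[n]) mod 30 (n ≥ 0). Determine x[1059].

6

Listing terms: x[0] = 28,  x[1] = 18,  x[2] = 20,  x[3] = 6,  x[4] = 28,  x[5] = 6,  x[6] = 14,  x[7] = 24,  x[8] = 10,  x[9] = 18,  x[10] = 14,  x[11] = 18,  x[12] = 22,  x[13] = 12,  x[14] = 20,  x[15] = 24,  x[16] = 22,  x[17] = 24,  x[18] = 26,  x[19] = 6,  x[20] = 10,  x[21] = 12,  x[22] = 26,  x[23] = 12,  x[24] = 28,  x[25] = 18.
The sequence repeats with period 24.
So x[1059] = x[0 + ((1059-0) mod 24)] = x[3] = 6.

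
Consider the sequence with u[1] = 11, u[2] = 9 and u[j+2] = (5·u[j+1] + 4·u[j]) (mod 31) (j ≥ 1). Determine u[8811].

We have u[1] = 11; u[2] = 9; u[3] = 27; u[4] = 16; u[5] = 2; u[6] = 12; u[7] = 6; u[8] = 16; u[9] = 11; u[10] = 26; u[11] = 19; u[12] = 13; u[13] = 17; u[14] = 13; u[15] = 9; u[16] = 4; u[17] = 25; u[18] = 17; u[19] = 30; u[20] = 1; u[21] = 1; u[22] = 9; u[23] = 18; u[24] = 2; u[25] = 20; u[26] = 15; u[27] = 0; u[28] = 29; u[29] = 21; u[30] = 4; u[31] = 11; u[32] = 9.
Since (u[31], u[32]) = (u[1], u[2]) = (11, 9) (two consecutive terms determine the rest), the sequence is periodic with period 30.
(8811 - 1) mod 30 = 20, so u[8811] = u[21] = 1.

1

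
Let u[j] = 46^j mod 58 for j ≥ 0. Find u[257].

46

We have u[0] = 1; u[1] = 46; u[2] = 28; u[3] = 12; u[4] = 30; u[5] = 46.
Since u[5] = u[1] = 46, the sequence is eventually periodic: after a pre-period of length 1 it cycles with period 4.
For j ≥ 1, u[j] depends only on (j - 1) mod 4. (257 - 1) mod 4 = 0, so u[257] = u[1] = 46.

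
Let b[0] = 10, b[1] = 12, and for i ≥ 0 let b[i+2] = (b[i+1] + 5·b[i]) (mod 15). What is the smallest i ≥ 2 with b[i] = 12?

b[0] = 10; b[1] = 12; b[2] = 2; b[3] = 2; b[4] = 12; b[5] = 7; b[6] = 7; b[7] = 12; b[8] = 2.
Since (b[7], b[8]) = (b[1], b[2]) = (12, 2) (two consecutive terms determine the rest), the sequence is eventually periodic: after a pre-period of length 1 it cycles with period 6.
The value 12 first appears (with i ≥ 2) at b[4].

4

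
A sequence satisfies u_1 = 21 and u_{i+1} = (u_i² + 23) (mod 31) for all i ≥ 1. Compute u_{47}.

u_1 = 21, u_2 = 30, u_3 = 24, u_4 = 10, u_5 = 30.
Since u_5 = u_2 = 30, the sequence is eventually periodic: after a pre-period of length 1 it cycles with period 3.
For i ≥ 2, u_i depends only on (i - 2) mod 3. (47 - 2) mod 3 = 0, so u_{47} = u_2 = 30.

30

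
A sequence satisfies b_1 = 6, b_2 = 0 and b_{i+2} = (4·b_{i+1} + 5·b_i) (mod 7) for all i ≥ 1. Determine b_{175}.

Listing terms: b_1 = 6,  b_2 = 0,  b_3 = 2,  b_4 = 1,  b_5 = 0,  b_6 = 5,  b_7 = 6,  b_8 = 0.
Since (b_7, b_8) = (b_1, b_2) = (6, 0) (two consecutive terms determine the rest), the sequence is periodic with period 6.
(175 - 1) mod 6 = 0, so b_{175} = b_1 = 6.

6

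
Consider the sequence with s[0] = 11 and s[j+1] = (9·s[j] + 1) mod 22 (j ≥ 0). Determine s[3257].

10

We have s[0] = 11,  s[1] = 12,  s[2] = 21,  s[3] = 14,  s[4] = 17,  s[5] = 0,  s[6] = 1,  s[7] = 10,  s[8] = 3,  s[9] = 6,  s[10] = 11.
Since s[10] = s[0] = 11, the sequence is periodic with period 10.
So s[3257] = s[0 + ((3257-0) mod 10)] = s[7] = 10.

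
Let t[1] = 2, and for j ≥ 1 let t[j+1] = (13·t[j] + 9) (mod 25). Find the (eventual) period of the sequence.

Listing terms: t[1] = 2; t[2] = 10; t[3] = 14; t[4] = 16; t[5] = 17; t[6] = 5; t[7] = 24; t[8] = 21; t[9] = 7; t[10] = 0; t[11] = 9; t[12] = 1; t[13] = 22; t[14] = 20; t[15] = 19; t[16] = 6; t[17] = 12; t[18] = 15; t[19] = 4; t[20] = 11; t[21] = 2.
Since t[21] = t[1] = 2, the sequence is periodic with period 20.

20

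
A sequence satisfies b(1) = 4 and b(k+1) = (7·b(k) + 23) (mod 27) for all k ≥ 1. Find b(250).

We have b(1) = 4, b(2) = 24, b(3) = 2, b(4) = 10, b(5) = 12, b(6) = 26, b(7) = 16, b(8) = 0, b(9) = 23, b(10) = 22, b(11) = 15, b(12) = 20, b(13) = 1, b(14) = 3, b(15) = 17, b(16) = 7, b(17) = 18, b(18) = 14, b(19) = 13, b(20) = 6, b(21) = 11, b(22) = 19, b(23) = 21, b(24) = 8, b(25) = 25, b(26) = 9, b(27) = 5, b(28) = 4.
Since b(28) = b(1) = 4, the sequence is periodic with period 27.
So b(250) = b(1 + ((250-1) mod 27)) = b(7) = 16.

16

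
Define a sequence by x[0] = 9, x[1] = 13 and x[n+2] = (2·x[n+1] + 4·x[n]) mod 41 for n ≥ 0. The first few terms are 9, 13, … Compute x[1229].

We have x[0] = 9, x[1] = 13, x[2] = 21, x[3] = 12, x[4] = 26, x[5] = 18, x[6] = 17, x[7] = 24, x[8] = 34, x[9] = 0, x[10] = 13, x[11] = 26, x[12] = 22, x[13] = 25, x[14] = 15, x[15] = 7, x[16] = 33, x[17] = 12, x[18] = 33, x[19] = 32, x[20] = 32, x[21] = 28, x[22] = 20, x[23] = 29, x[24] = 15, x[25] = 23, x[26] = 24, x[27] = 17, x[28] = 7, x[29] = 0, x[30] = 28, x[31] = 15, x[32] = 19, x[33] = 16, x[34] = 26, x[35] = 34, x[36] = 8, x[37] = 29, x[38] = 8, x[39] = 9, x[40] = 9, x[41] = 13.
Since (x[40], x[41]) = (x[0], x[1]) = (9, 13) (two consecutive terms determine the rest), the sequence is periodic with period 40.
So x[1229] = x[0 + ((1229-0) mod 40)] = x[29] = 0.

0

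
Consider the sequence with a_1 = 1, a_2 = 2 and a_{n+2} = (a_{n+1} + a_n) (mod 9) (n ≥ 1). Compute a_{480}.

a_1 = 1, a_2 = 2, a_3 = 3, a_4 = 5, a_5 = 8, a_6 = 4, a_7 = 3, a_8 = 7, a_9 = 1, a_{10} = 8, a_{11} = 0, a_{12} = 8, a_{13} = 8, a_{14} = 7, a_{15} = 6, a_{16} = 4, a_{17} = 1, a_{18} = 5, a_{19} = 6, a_{20} = 2, a_{21} = 8, a_{22} = 1, a_{23} = 0, a_{24} = 1, a_{25} = 1, a_{26} = 2.
Since (a_{25}, a_{26}) = (a_1, a_2) = (1, 2) (two consecutive terms determine the rest), the sequence is periodic with period 24.
So a_{480} = a_{1 + ((480-1) mod 24)} = a_{24} = 1.

1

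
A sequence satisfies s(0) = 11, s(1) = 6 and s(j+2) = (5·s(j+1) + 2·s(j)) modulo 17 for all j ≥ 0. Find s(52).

Computing terms: s(0) = 11,  s(1) = 6,  s(2) = 1,  s(3) = 0,  s(4) = 2,  s(5) = 10,  s(6) = 3,  s(7) = 1,  s(8) = 11,  s(9) = 6.
The sequence repeats with period 8.
(52 - 0) mod 8 = 4, so s(52) = s(4) = 2.

2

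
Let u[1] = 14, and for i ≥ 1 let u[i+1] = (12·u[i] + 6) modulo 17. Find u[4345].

5

Listing terms: u[1] = 14; u[2] = 4; u[3] = 3; u[4] = 8; u[5] = 0; u[6] = 6; u[7] = 10; u[8] = 7; u[9] = 5; u[10] = 15; u[11] = 16; u[12] = 11; u[13] = 2; u[14] = 13; u[15] = 9; u[16] = 12; u[17] = 14.
Since u[17] = u[1] = 14, the sequence is periodic with period 16.
(4345 - 1) mod 16 = 8, so u[4345] = u[9] = 5.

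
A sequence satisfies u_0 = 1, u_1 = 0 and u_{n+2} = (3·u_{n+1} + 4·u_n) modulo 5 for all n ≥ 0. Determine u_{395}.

Computing terms: u_0 = 1, u_1 = 0, u_2 = 4, u_3 = 2, u_4 = 2, u_5 = 4, u_6 = 0, u_7 = 1, u_8 = 3, u_9 = 3, u_{10} = 1, u_{11} = 0.
The sequence repeats with period 10.
(395 - 0) mod 10 = 5, so u_{395} = u_5 = 4.

4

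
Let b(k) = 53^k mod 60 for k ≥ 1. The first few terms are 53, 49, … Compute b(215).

17

We have b(1) = 53, b(2) = 49, b(3) = 17, b(4) = 1, b(5) = 53.
The sequence repeats with period 4.
(215 - 1) mod 4 = 2, so b(215) = b(3) = 17.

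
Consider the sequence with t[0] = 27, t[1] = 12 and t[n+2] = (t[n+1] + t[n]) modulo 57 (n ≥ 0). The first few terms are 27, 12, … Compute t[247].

15

Computing terms: t[0] = 27; t[1] = 12; t[2] = 39; t[3] = 51; t[4] = 33; t[5] = 27; t[6] = 3; t[7] = 30; t[8] = 33; t[9] = 6; t[10] = 39; t[11] = 45; t[12] = 27; t[13] = 15; t[14] = 42; t[15] = 0; t[16] = 42; t[17] = 42; t[18] = 27; t[19] = 12.
The sequence repeats with period 18.
So t[247] = t[0 + ((247-0) mod 18)] = t[13] = 15.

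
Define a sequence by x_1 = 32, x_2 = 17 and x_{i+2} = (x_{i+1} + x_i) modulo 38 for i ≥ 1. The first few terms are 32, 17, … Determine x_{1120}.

28

Computing terms: x_1 = 32, x_2 = 17, x_3 = 11, x_4 = 28, x_5 = 1, x_6 = 29, x_7 = 30, x_8 = 21, x_9 = 13, x_{10} = 34, x_{11} = 9, x_{12} = 5, x_{13} = 14, x_{14} = 19, x_{15} = 33, x_{16} = 14, x_{17} = 9, x_{18} = 23, x_{19} = 32, x_{20} = 17.
The sequence repeats with period 18.
(1120 - 1) mod 18 = 3, so x_{1120} = x_4 = 28.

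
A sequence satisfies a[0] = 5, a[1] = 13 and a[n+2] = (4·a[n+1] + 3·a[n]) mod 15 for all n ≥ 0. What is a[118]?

7

We have a[0] = 5,  a[1] = 13,  a[2] = 7,  a[3] = 7,  a[4] = 4,  a[5] = 7,  a[6] = 10,  a[7] = 1,  a[8] = 4,  a[9] = 4,  a[10] = 13,  a[11] = 4,  a[12] = 10,  a[13] = 7,  a[14] = 13,  a[15] = 13,  a[16] = 1,  a[17] = 13,  a[18] = 10,  a[19] = 4,  a[20] = 1,  a[21] = 1,  a[22] = 7,  a[23] = 1,  a[24] = 10,  a[25] = 13,  a[26] = 7.
Since (a[25], a[26]) = (a[1], a[2]) = (13, 7) (two consecutive terms determine the rest), the sequence is eventually periodic: after a pre-period of length 1 it cycles with period 24.
For n ≥ 1, a[n] depends only on (n - 1) mod 24. (118 - 1) mod 24 = 21, so a[118] = a[22] = 7.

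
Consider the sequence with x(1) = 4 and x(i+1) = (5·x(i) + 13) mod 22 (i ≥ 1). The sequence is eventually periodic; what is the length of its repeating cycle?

10

We have x(1) = 4,  x(2) = 11,  x(3) = 2,  x(4) = 1,  x(5) = 18,  x(6) = 15,  x(7) = 0,  x(8) = 13,  x(9) = 12,  x(10) = 7,  x(11) = 4.
Since x(11) = x(1) = 4, the sequence is periodic with period 10.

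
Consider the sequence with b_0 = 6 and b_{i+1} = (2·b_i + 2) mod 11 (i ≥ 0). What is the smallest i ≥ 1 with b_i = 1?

5

Computing terms: b_0 = 6, b_1 = 3, b_2 = 8, b_3 = 7, b_4 = 5, b_5 = 1, b_6 = 4, b_7 = 10, b_8 = 0, b_9 = 2, b_{10} = 6.
The sequence repeats with period 10.
The value 1 first appears (with i ≥ 1) at b_5.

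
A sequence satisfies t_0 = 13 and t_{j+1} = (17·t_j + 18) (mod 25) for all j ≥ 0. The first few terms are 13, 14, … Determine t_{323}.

20

Listing terms: t_0 = 13, t_1 = 14, t_2 = 6, t_3 = 20, t_4 = 8, t_5 = 4, t_6 = 11, t_7 = 5, t_8 = 3, t_9 = 19, t_{10} = 16, t_{11} = 15, t_{12} = 23, t_{13} = 9, t_{14} = 21, t_{15} = 0, t_{16} = 18, t_{17} = 24, t_{18} = 1, t_{19} = 10, t_{20} = 13.
Since t_{20} = t_0 = 13, the sequence is periodic with period 20.
So t_{323} = t_{0 + ((323-0) mod 20)} = t_3 = 20.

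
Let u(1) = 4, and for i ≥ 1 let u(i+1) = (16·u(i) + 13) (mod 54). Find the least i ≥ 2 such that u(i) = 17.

Computing terms: u(1) = 4; u(2) = 23; u(3) = 3; u(4) = 7; u(5) = 17; u(6) = 15; u(7) = 37; u(8) = 11; u(9) = 27; u(10) = 13; u(11) = 5; u(12) = 39; u(13) = 43; u(14) = 53; u(15) = 51; u(16) = 19; u(17) = 47; u(18) = 9; u(19) = 49; u(20) = 41; u(21) = 21; u(22) = 25; u(23) = 35; u(24) = 33; u(25) = 1; u(26) = 29; u(27) = 45; u(28) = 31; u(29) = 23.
Since u(29) = u(2) = 23, the sequence is eventually periodic: after a pre-period of length 1 it cycles with period 27.
The value 17 first appears (with i ≥ 2) at u(5).

5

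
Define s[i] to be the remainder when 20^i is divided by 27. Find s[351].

26

s[0] = 1; s[1] = 20; s[2] = 22; s[3] = 8; s[4] = 25; s[5] = 14; s[6] = 10; s[7] = 11; s[8] = 4; s[9] = 26; s[10] = 7; s[11] = 5; s[12] = 19; s[13] = 2; s[14] = 13; s[15] = 17; s[16] = 16; s[17] = 23; s[18] = 1.
Since s[18] = s[0] = 1, the sequence is periodic with period 18.
So s[351] = s[0 + ((351-0) mod 18)] = s[9] = 26.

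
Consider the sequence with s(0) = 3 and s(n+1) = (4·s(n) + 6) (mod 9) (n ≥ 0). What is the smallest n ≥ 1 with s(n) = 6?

2

Listing terms: s(0) = 3,  s(1) = 0,  s(2) = 6,  s(3) = 3.
The sequence repeats with period 3.
The value 6 first appears (with n ≥ 1) at s(2).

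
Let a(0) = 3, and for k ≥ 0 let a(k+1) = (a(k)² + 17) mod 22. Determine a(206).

7

We have a(0) = 3; a(1) = 4; a(2) = 11; a(3) = 6; a(4) = 9; a(5) = 10; a(6) = 7; a(7) = 0; a(8) = 17; a(9) = 20; a(10) = 21; a(11) = 18; a(12) = 11.
Since a(12) = a(2) = 11, the sequence is eventually periodic: after a pre-period of length 2 it cycles with period 10.
For k ≥ 2, a(k) depends only on (k - 2) mod 10. (206 - 2) mod 10 = 4, so a(206) = a(6) = 7.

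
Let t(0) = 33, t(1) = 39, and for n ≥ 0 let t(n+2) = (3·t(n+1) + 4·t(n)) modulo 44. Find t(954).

t(0) = 33; t(1) = 39; t(2) = 29; t(3) = 23; t(4) = 9; t(5) = 31; t(6) = 41; t(7) = 27; t(8) = 25; t(9) = 7; t(10) = 33; t(11) = 39.
The sequence repeats with period 10.
(954 - 0) mod 10 = 4, so t(954) = t(4) = 9.

9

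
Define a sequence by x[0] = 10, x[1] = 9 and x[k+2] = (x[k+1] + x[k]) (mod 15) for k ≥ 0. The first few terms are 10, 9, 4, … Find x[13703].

x[0] = 10, x[1] = 9, x[2] = 4, x[3] = 13, x[4] = 2, x[5] = 0, x[6] = 2, x[7] = 2, x[8] = 4, x[9] = 6, x[10] = 10, x[11] = 1, x[12] = 11, x[13] = 12, x[14] = 8, x[15] = 5, x[16] = 13, x[17] = 3, x[18] = 1, x[19] = 4, x[20] = 5, x[21] = 9, x[22] = 14, x[23] = 8, x[24] = 7, x[25] = 0, x[26] = 7, x[27] = 7, x[28] = 14, x[29] = 6, x[30] = 5, x[31] = 11, x[32] = 1, x[33] = 12, x[34] = 13, x[35] = 10, x[36] = 8, x[37] = 3, x[38] = 11, x[39] = 14, x[40] = 10, x[41] = 9.
The sequence repeats with period 40.
So x[13703] = x[0 + ((13703-0) mod 40)] = x[23] = 8.

8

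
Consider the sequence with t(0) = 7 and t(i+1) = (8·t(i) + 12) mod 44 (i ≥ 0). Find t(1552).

Listing terms: t(0) = 7,  t(1) = 24,  t(2) = 28,  t(3) = 16,  t(4) = 8,  t(5) = 32,  t(6) = 4,  t(7) = 0,  t(8) = 12,  t(9) = 20,  t(10) = 40,  t(11) = 24.
Since t(11) = t(1) = 24, the sequence is eventually periodic: after a pre-period of length 1 it cycles with period 10.
For i ≥ 1, t(i) depends only on (i - 1) mod 10. (1552 - 1) mod 10 = 1, so t(1552) = t(2) = 28.

28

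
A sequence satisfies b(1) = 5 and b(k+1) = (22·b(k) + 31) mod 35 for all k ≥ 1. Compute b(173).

10

Listing terms: b(1) = 5; b(2) = 1; b(3) = 18; b(4) = 7; b(5) = 10; b(6) = 6; b(7) = 23; b(8) = 12; b(9) = 15; b(10) = 11; b(11) = 28; b(12) = 17; b(13) = 20; b(14) = 16; b(15) = 33; b(16) = 22; b(17) = 25; b(18) = 21; b(19) = 3; b(20) = 27; b(21) = 30; b(22) = 26; b(23) = 8; b(24) = 32; b(25) = 0; b(26) = 31; b(27) = 13; b(28) = 2; b(29) = 5.
The sequence repeats with period 28.
So b(173) = b(1 + ((173-1) mod 28)) = b(5) = 10.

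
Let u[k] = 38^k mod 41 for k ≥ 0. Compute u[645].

u[0] = 1, u[1] = 38, u[2] = 9, u[3] = 14, u[4] = 40, u[5] = 3, u[6] = 32, u[7] = 27, u[8] = 1.
Since u[8] = u[0] = 1, the sequence is periodic with period 8.
(645 - 0) mod 8 = 5, so u[645] = u[5] = 3.

3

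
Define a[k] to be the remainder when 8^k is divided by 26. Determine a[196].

Computing terms: a[0] = 1, a[1] = 8, a[2] = 12, a[3] = 18, a[4] = 14, a[5] = 8.
Since a[5] = a[1] = 8, the sequence is eventually periodic: after a pre-period of length 1 it cycles with period 4.
For k ≥ 1, a[k] depends only on (k - 1) mod 4. (196 - 1) mod 4 = 3, so a[196] = a[4] = 14.

14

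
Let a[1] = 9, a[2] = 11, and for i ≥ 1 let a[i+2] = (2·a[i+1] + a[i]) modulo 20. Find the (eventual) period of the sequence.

Listing terms: a[1] = 9, a[2] = 11, a[3] = 11, a[4] = 13, a[5] = 17, a[6] = 7, a[7] = 11, a[8] = 9, a[9] = 9, a[10] = 7, a[11] = 3, a[12] = 13, a[13] = 9, a[14] = 11.
Since (a[13], a[14]) = (a[1], a[2]) = (9, 11) (two consecutive terms determine the rest), the sequence is periodic with period 12.

12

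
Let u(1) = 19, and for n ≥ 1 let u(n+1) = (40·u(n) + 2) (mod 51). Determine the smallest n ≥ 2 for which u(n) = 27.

Listing terms: u(1) = 19; u(2) = 48; u(3) = 35; u(4) = 25; u(5) = 33; u(6) = 47; u(7) = 46; u(8) = 6; u(9) = 38; u(10) = 43; u(11) = 39; u(12) = 32; u(13) = 7; u(14) = 27; u(15) = 11; u(16) = 34; u(17) = 36; u(18) = 14; u(19) = 1; u(20) = 42; u(21) = 50; u(22) = 13; u(23) = 12; u(24) = 23; u(25) = 4; u(26) = 9; u(27) = 5; u(28) = 49; u(29) = 24; u(30) = 44; u(31) = 28; u(32) = 0; u(33) = 2; u(34) = 31; u(35) = 18; u(36) = 8; u(37) = 16; u(38) = 30; u(39) = 29; u(40) = 40; u(41) = 21; u(42) = 26; u(43) = 22; u(44) = 15; u(45) = 41; u(46) = 10; u(47) = 45; u(48) = 17; u(49) = 19.
Since u(49) = u(1) = 19, the sequence is periodic with period 48.
The value 27 first appears (with n ≥ 2) at u(14).

14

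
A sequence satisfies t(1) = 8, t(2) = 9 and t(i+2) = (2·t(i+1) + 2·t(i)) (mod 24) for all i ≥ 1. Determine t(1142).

Computing terms: t(1) = 8, t(2) = 9, t(3) = 10, t(4) = 14, t(5) = 0, t(6) = 4, t(7) = 8, t(8) = 0, t(9) = 16, t(10) = 8, t(11) = 0.
Since (t(10), t(11)) = (t(7), t(8)) = (8, 0) (two consecutive terms determine the rest), the sequence is eventually periodic: after a pre-period of length 6 it cycles with period 3.
For i ≥ 7, t(i) depends only on (i - 7) mod 3. (1142 - 7) mod 3 = 1, so t(1142) = t(8) = 0.

0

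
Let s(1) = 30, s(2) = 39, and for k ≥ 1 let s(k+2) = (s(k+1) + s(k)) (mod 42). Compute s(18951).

Listing terms: s(1) = 30, s(2) = 39, s(3) = 27, s(4) = 24, s(5) = 9, s(6) = 33, s(7) = 0, s(8) = 33, s(9) = 33, s(10) = 24, s(11) = 15, s(12) = 39, s(13) = 12, s(14) = 9, s(15) = 21, s(16) = 30, s(17) = 9, s(18) = 39, s(19) = 6, s(20) = 3, s(21) = 9, s(22) = 12, s(23) = 21, s(24) = 33, s(25) = 12, s(26) = 3, s(27) = 15, s(28) = 18, s(29) = 33, s(30) = 9, s(31) = 0, s(32) = 9, s(33) = 9, s(34) = 18, s(35) = 27, s(36) = 3, s(37) = 30, s(38) = 33, s(39) = 21, s(40) = 12, s(41) = 33, s(42) = 3, s(43) = 36, s(44) = 39, s(45) = 33, s(46) = 30, s(47) = 21, s(48) = 9, s(49) = 30, s(50) = 39.
Since (s(49), s(50)) = (s(1), s(2)) = (30, 39) (two consecutive terms determine the rest), the sequence is periodic with period 48.
(18951 - 1) mod 48 = 38, so s(18951) = s(39) = 21.

21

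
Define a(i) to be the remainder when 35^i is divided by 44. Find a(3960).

Computing terms: a(1) = 35,  a(2) = 37,  a(3) = 19,  a(4) = 5,  a(5) = 43,  a(6) = 9,  a(7) = 7,  a(8) = 25,  a(9) = 39,  a(10) = 1,  a(11) = 35.
The sequence repeats with period 10.
So a(3960) = a(1 + ((3960-1) mod 10)) = a(10) = 1.

1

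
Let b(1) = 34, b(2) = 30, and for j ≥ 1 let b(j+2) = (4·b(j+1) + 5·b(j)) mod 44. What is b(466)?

b(1) = 34,  b(2) = 30,  b(3) = 26,  b(4) = 34,  b(5) = 2,  b(6) = 2,  b(7) = 18,  b(8) = 38,  b(9) = 22,  b(10) = 14,  b(11) = 34,  b(12) = 30.
Since (b(11), b(12)) = (b(1), b(2)) = (34, 30) (two consecutive terms determine the rest), the sequence is periodic with period 10.
So b(466) = b(1 + ((466-1) mod 10)) = b(6) = 2.

2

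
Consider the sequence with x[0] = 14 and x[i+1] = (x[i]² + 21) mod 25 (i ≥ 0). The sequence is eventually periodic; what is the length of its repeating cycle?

3

Listing terms: x[0] = 14,  x[1] = 17,  x[2] = 10,  x[3] = 21,  x[4] = 12,  x[5] = 15,  x[6] = 21.
Since x[6] = x[3] = 21, the sequence is eventually periodic: after a pre-period of length 3 it cycles with period 3.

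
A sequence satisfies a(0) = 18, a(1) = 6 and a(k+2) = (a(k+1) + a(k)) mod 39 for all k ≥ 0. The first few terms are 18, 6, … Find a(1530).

Computing terms: a(0) = 18; a(1) = 6; a(2) = 24; a(3) = 30; a(4) = 15; a(5) = 6; a(6) = 21; a(7) = 27; a(8) = 9; a(9) = 36; a(10) = 6; a(11) = 3; a(12) = 9; a(13) = 12; a(14) = 21; a(15) = 33; a(16) = 15; a(17) = 9; a(18) = 24; a(19) = 33; a(20) = 18; a(21) = 12; a(22) = 30; a(23) = 3; a(24) = 33; a(25) = 36; a(26) = 30; a(27) = 27; a(28) = 18; a(29) = 6.
Since (a(28), a(29)) = (a(0), a(1)) = (18, 6) (two consecutive terms determine the rest), the sequence is periodic with period 28.
(1530 - 0) mod 28 = 18, so a(1530) = a(18) = 24.

24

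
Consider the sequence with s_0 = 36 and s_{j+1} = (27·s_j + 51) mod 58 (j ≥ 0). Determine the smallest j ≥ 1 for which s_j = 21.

We have s_0 = 36,  s_1 = 37,  s_2 = 6,  s_3 = 39,  s_4 = 2,  s_5 = 47,  s_6 = 44,  s_7 = 21,  s_8 = 38,  s_9 = 33,  s_{10} = 14,  s_{11} = 23,  s_{12} = 34,  s_{13} = 41,  s_{14} = 56,  s_{15} = 55,  s_{16} = 28,  s_{17} = 53,  s_{18} = 32,  s_{19} = 45,  s_{20} = 48,  s_{21} = 13,  s_{22} = 54,  s_{23} = 1,  s_{24} = 20,  s_{25} = 11,  s_{26} = 0,  s_{27} = 51,  s_{28} = 36.
Since s_{28} = s_0 = 36, the sequence is periodic with period 28.
The value 21 first appears (with j ≥ 1) at s_7.

7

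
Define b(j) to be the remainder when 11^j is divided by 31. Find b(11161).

Listing terms: b(0) = 1,  b(1) = 11,  b(2) = 28,  b(3) = 29,  b(4) = 9,  b(5) = 6,  b(6) = 4,  b(7) = 13,  b(8) = 19,  b(9) = 23,  b(10) = 5,  b(11) = 24,  b(12) = 16,  b(13) = 21,  b(14) = 14,  b(15) = 30,  b(16) = 20,  b(17) = 3,  b(18) = 2,  b(19) = 22,  b(20) = 25,  b(21) = 27,  b(22) = 18,  b(23) = 12,  b(24) = 8,  b(25) = 26,  b(26) = 7,  b(27) = 15,  b(28) = 10,  b(29) = 17,  b(30) = 1.
Since b(30) = b(0) = 1, the sequence is periodic with period 30.
(11161 - 0) mod 30 = 1, so b(11161) = b(1) = 11.

11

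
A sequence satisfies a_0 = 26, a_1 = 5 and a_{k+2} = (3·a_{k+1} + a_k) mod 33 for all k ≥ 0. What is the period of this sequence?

8

We have a_0 = 26, a_1 = 5, a_2 = 8, a_3 = 29, a_4 = 29, a_5 = 17, a_6 = 14, a_7 = 26, a_8 = 26, a_9 = 5.
The sequence repeats with period 8.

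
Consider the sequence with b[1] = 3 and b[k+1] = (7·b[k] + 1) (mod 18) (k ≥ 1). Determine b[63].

Computing terms: b[1] = 3; b[2] = 4; b[3] = 11; b[4] = 6; b[5] = 7; b[6] = 14; b[7] = 9; b[8] = 10; b[9] = 17; b[10] = 12; b[11] = 13; b[12] = 2; b[13] = 15; b[14] = 16; b[15] = 5; b[16] = 0; b[17] = 1; b[18] = 8; b[19] = 3.
The sequence repeats with period 18.
So b[63] = b[1 + ((63-1) mod 18)] = b[9] = 17.

17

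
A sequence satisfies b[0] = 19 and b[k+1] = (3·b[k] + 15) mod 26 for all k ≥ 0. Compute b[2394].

Computing terms: b[0] = 19; b[1] = 20; b[2] = 23; b[3] = 6; b[4] = 7; b[5] = 10; b[6] = 19.
Since b[6] = b[0] = 19, the sequence is periodic with period 6.
(2394 - 0) mod 6 = 0, so b[2394] = b[0] = 19.

19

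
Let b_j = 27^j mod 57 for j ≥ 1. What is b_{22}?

30

Listing terms: b_1 = 27,  b_2 = 45,  b_3 = 18,  b_4 = 30,  b_5 = 12,  b_6 = 39,  b_7 = 27.
The sequence repeats with period 6.
(22 - 1) mod 6 = 3, so b_{22} = b_4 = 30.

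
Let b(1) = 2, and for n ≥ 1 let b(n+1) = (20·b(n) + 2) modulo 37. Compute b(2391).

Listing terms: b(1) = 2; b(2) = 5; b(3) = 28; b(4) = 7; b(5) = 31; b(6) = 30; b(7) = 10; b(8) = 17; b(9) = 9; b(10) = 34; b(11) = 16; b(12) = 26; b(13) = 4; b(14) = 8; b(15) = 14; b(16) = 23; b(17) = 18; b(18) = 29; b(19) = 27; b(20) = 24; b(21) = 1; b(22) = 22; b(23) = 35; b(24) = 36; b(25) = 19; b(26) = 12; b(27) = 20; b(28) = 32; b(29) = 13; b(30) = 3; b(31) = 25; b(32) = 21; b(33) = 15; b(34) = 6; b(35) = 11; b(36) = 0; b(37) = 2.
The sequence repeats with period 36.
So b(2391) = b(1 + ((2391-1) mod 36)) = b(15) = 14.

14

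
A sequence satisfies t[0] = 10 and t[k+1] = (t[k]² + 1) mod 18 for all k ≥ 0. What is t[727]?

11

Computing terms: t[0] = 10; t[1] = 11; t[2] = 14; t[3] = 17; t[4] = 2; t[5] = 5; t[6] = 8; t[7] = 11.
Since t[7] = t[1] = 11, the sequence is eventually periodic: after a pre-period of length 1 it cycles with period 6.
For k ≥ 1, t[k] depends only on (k - 1) mod 6. (727 - 1) mod 6 = 0, so t[727] = t[1] = 11.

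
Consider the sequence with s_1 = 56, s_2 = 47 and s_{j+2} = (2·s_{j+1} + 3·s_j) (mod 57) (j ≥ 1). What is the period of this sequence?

Listing terms: s_1 = 56; s_2 = 47; s_3 = 34; s_4 = 38; s_5 = 7; s_6 = 14; s_7 = 49; s_8 = 26; s_9 = 28; s_{10} = 20; s_{11} = 10; s_{12} = 23; s_{13} = 19; s_{14} = 50; s_{15} = 43; s_{16} = 8; s_{17} = 31; s_{18} = 29; s_{19} = 37; s_{20} = 47; s_{21} = 34.
Since (s_{20}, s_{21}) = (s_2, s_3) = (47, 34) (two consecutive terms determine the rest), the sequence is eventually periodic: after a pre-period of length 1 it cycles with period 18.

18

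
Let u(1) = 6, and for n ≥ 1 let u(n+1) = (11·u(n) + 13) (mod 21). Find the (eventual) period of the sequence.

6

u(1) = 6; u(2) = 16; u(3) = 0; u(4) = 13; u(5) = 9; u(6) = 7; u(7) = 6.
Since u(7) = u(1) = 6, the sequence is periodic with period 6.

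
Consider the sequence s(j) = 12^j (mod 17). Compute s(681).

5

We have s(1) = 12,  s(2) = 8,  s(3) = 11,  s(4) = 13,  s(5) = 3,  s(6) = 2,  s(7) = 7,  s(8) = 16,  s(9) = 5,  s(10) = 9,  s(11) = 6,  s(12) = 4,  s(13) = 14,  s(14) = 15,  s(15) = 10,  s(16) = 1,  s(17) = 12.
Since s(17) = s(1) = 12, the sequence is periodic with period 16.
(681 - 1) mod 16 = 8, so s(681) = s(9) = 5.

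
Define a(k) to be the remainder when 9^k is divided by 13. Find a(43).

Listing terms: a(0) = 1, a(1) = 9, a(2) = 3, a(3) = 1.
Since a(3) = a(0) = 1, the sequence is periodic with period 3.
So a(43) = a(0 + ((43-0) mod 3)) = a(1) = 9.

9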